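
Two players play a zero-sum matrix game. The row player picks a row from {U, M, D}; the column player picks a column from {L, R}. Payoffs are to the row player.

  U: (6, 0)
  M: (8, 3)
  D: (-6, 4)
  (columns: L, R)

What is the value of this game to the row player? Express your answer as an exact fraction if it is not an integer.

10/3

Row minima: U → 0, M → 3, D → -6; maximin = 3.
Column maxima: L → 8, R → 4; minimax = 4.
3 ≠ 4, so there is no saddle point; optimal play is mixed.
U is strictly dominated by M, so the row player never plays it.
On the remaining 2×2 (M, D vs L, R):
Let the row player play M with probability p. Expected payoff against L: 8p + (-6)(1−p) = 14p − 6; against R: 3p + 4(1−p) = −p + 4.
Setting these equal: 14p − 6 = −p + 4 ⇒ 15p = 10 ⇒ p = 2/3, and the value is (14)·(2/3) − 6 = 10/3.
For the column player: with q = P(L), equating M's and D's payoffs gives 5q + 3 = −10q + 4 ⇒ q = 1/15.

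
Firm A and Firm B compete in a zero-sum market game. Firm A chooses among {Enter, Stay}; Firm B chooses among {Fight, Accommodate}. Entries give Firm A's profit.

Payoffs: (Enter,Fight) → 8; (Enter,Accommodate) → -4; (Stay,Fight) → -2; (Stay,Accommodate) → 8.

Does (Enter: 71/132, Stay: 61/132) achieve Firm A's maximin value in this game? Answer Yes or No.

No

Against Fight this mix gives (71/132)·8 + (61/132)·(-2) = 223/66.
Against Accommodate this mix gives (71/132)·(-4) + (61/132)·8 = 17/11.
Firm B will play Accommodate, holding Firm A to 17/11. Shifting weight toward the row that does better against Accommodate would raise this floor (the equalizing mix achieves 28/11 against both Accommodate and Fight), so the proposed strategy is not optimal.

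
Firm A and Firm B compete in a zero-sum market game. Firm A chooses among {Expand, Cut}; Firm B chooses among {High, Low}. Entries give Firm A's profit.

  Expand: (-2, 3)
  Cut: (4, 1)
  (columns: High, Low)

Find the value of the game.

7/4

Row minima: Expand → -2, Cut → 1; maximin = 1.
Column maxima: High → 4, Low → 3; minimax = 3.
1 ≠ 3, so there is no saddle point; optimal play is mixed.
Let Firm A play Expand with probability p. Expected payoff against High: (-2)p + 4(1−p) = −6p + 4; against Low: 3p + 1(1−p) = 2p + 1.
Setting these equal: −6p + 4 = 2p + 1 ⇒ −8p = -3 ⇒ p = 3/8, and the value is (-6)·(3/8) + 4 = 7/4.
For Firm B: with q = P(High), equating Expand's and Cut's payoffs gives −5q + 3 = 3q + 1 ⇒ q = 1/4.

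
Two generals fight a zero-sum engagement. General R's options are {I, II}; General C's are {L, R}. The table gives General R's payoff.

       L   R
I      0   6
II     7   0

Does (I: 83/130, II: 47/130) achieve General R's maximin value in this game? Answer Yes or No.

No

Against L this mix gives (83/130)·0 + (47/130)·7 = 329/130.
Against R this mix gives (83/130)·6 + (47/130)·0 = 249/65.
General C will play L, holding General R to 329/130. Shifting weight toward the row that does better against L would raise this floor (the equalizing mix achieves 42/13 against both L and R), so the proposed strategy is not optimal.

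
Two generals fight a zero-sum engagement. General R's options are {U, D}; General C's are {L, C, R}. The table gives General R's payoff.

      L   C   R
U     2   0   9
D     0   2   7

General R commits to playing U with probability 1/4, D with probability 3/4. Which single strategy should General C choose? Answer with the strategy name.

L

If General C plays L, General R's expected payoff is (1/4)·2 + (3/4)·0 = 1/2.
If General C plays C, General R's expected payoff is (1/4)·0 + (3/4)·2 = 3/2.
If General C plays R, General R's expected payoff is (1/4)·9 + (3/4)·7 = 15/2.
General C minimizes General R's payoff; the smallest is 1/2, so the best response is L.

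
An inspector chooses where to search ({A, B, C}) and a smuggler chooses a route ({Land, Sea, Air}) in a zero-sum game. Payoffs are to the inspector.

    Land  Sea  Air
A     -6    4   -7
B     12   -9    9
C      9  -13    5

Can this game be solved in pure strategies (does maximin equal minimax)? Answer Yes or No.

Row minima: A → -7, B → -9, C → -13; maximin = -7.
Column maxima: Land → 12, Sea → 4, Air → 9; minimax = 4.
-7 ≠ 4, so no pure-strategy equilibrium exists.

No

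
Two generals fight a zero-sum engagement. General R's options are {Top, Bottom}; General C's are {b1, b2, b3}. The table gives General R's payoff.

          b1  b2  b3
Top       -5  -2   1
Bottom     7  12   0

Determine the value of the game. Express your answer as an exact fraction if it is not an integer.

7/13

Row minima: Top → -5, Bottom → 0; maximin = 0.
Column maxima: b1 → 7, b2 → 12, b3 → 1; minimax = 1.
0 ≠ 1, so there is no saddle point; optimal play is mixed.
b2 is strictly dominated by b1 (it gives General R strictly more in every row), so General C never plays it.
On the remaining 2×2 (Top, Bottom vs b1, b3):
Let General R play Top with probability p. Expected payoff against b1: (-5)p + 7(1−p) = −12p + 7; against b3: 1p + 0(1−p) = p.
Setting these equal: −12p + 7 = p ⇒ −13p = -7 ⇒ p = 7/13, and the value is (-12)·(7/13) + 7 = 7/13.
For General C: with q = P(b1), equating Top's and Bottom's payoffs gives −6q + 1 = 7q ⇒ q = 1/13.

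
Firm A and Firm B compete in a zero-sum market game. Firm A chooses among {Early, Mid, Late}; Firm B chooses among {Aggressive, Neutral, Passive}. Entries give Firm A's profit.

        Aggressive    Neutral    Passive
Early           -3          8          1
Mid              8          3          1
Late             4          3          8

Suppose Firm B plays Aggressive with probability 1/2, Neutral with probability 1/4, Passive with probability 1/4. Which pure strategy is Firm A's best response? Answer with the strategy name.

Mid

Expected payoff of Early: (1/2)·(-3) + (1/4)·8 + (1/4)·1 = 3/4.
Expected payoff of Mid: (1/2)·8 + (1/4)·3 + (1/4)·1 = 5.
Expected payoff of Late: (1/2)·4 + (1/4)·3 + (1/4)·8 = 19/4.
The largest is 5, so Firm A's best response is Mid.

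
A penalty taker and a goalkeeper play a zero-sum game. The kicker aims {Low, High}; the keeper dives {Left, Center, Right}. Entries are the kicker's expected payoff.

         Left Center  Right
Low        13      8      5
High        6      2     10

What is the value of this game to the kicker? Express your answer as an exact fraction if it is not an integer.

Row minima: Low → 5, High → 2; maximin = 5.
Column maxima: Left → 13, Center → 8, Right → 10; minimax = 8.
5 ≠ 8, so there is no saddle point; optimal play is mixed.
Left is strictly dominated by Center (it gives the kicker strictly more in every row), so the keeper never plays it.
On the remaining 2×2 (Low, High vs Center, Right):
Let the kicker play Low with probability p. Expected payoff against Center: 8p + 2(1−p) = 6p + 2; against Right: 5p + 10(1−p) = −5p + 10.
Setting these equal: 6p + 2 = −5p + 10 ⇒ 11p = 8 ⇒ p = 8/11, and the value is (6)·(8/11) + 2 = 70/11.
For the keeper: with q = P(Center), equating Low's and High's payoffs gives 3q + 5 = −8q + 10 ⇒ q = 5/11.

70/11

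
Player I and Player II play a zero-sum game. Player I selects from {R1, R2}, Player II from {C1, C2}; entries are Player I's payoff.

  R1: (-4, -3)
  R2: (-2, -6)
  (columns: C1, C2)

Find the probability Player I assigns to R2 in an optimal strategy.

Row minima: R1 → -4, R2 → -6; maximin = -4.
Column maxima: C1 → -2, C2 → -3; minimax = -3.
-4 ≠ -3, so there is no saddle point; optimal play is mixed.
Let Player I play R1 with probability p. Expected payoff against C1: (-4)p + (-2)(1−p) = −2p − 2; against C2: (-3)p + (-6)(1−p) = 3p − 6.
Setting these equal: −2p − 2 = 3p − 6 ⇒ −5p = -4 ⇒ p = 4/5, and the value is (-2)·(4/5) − 2 = -18/5.
For Player II: with q = P(C1), equating R1's and R2's payoffs gives −q − 3 = 4q − 6 ⇒ q = 3/5.

1/5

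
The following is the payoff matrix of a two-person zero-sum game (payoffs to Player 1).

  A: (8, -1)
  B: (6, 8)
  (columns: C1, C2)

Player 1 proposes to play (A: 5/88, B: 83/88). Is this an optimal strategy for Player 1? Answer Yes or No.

No

Against C1 this mix gives (5/88)·8 + (83/88)·6 = 269/44.
Against C2 this mix gives (5/88)·(-1) + (83/88)·8 = 659/88.
Player 2 will play C1, holding Player 1 to 269/44. Shifting weight toward the row that does better against C1 would raise this floor (the equalizing mix achieves 70/11 against both C1 and C2), so the proposed strategy is not optimal.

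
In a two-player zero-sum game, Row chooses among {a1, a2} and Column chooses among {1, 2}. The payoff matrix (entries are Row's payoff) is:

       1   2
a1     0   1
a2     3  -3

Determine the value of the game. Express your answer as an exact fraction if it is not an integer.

Row minima: a1 → 0, a2 → -3; maximin = 0.
Column maxima: 1 → 3, 2 → 1; minimax = 1.
0 ≠ 1, so there is no saddle point; optimal play is mixed.
Let Row play a1 with probability p. Expected payoff against 1: 0p + 3(1−p) = −3p + 3; against 2: 1p + (-3)(1−p) = 4p − 3.
Setting these equal: −3p + 3 = 4p − 3 ⇒ −7p = -6 ⇒ p = 6/7, and the value is (-3)·(6/7) + 3 = 3/7.
For Column: with q = P(1), equating a1's and a2's payoffs gives −q + 1 = 6q − 3 ⇒ q = 4/7.

3/7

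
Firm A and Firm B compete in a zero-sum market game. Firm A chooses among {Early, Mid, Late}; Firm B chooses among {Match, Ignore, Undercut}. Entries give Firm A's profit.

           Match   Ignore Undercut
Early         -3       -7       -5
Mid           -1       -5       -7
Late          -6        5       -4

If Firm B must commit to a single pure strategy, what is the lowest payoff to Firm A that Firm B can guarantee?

-4

Column maxima: Match → -1, Ignore → 5, Undercut → -4.
The smallest of these is -4.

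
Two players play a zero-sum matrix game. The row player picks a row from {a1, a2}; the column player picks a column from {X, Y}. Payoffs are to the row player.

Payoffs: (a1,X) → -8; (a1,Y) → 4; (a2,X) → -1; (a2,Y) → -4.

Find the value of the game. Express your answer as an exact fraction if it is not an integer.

-12/5

Row minima: a1 → -8, a2 → -4; maximin = -4.
Column maxima: X → -1, Y → 4; minimax = -1.
-4 ≠ -1, so there is no saddle point; optimal play is mixed.
Let the row player play a1 with probability p. Expected payoff against X: (-8)p + (-1)(1−p) = −7p − 1; against Y: 4p + (-4)(1−p) = 8p − 4.
Setting these equal: −7p − 1 = 8p − 4 ⇒ −15p = -3 ⇒ p = 1/5, and the value is (-7)·(1/5) − 1 = -12/5.
For the column player: with q = P(X), equating a1's and a2's payoffs gives −12q + 4 = 3q − 4 ⇒ q = 8/15.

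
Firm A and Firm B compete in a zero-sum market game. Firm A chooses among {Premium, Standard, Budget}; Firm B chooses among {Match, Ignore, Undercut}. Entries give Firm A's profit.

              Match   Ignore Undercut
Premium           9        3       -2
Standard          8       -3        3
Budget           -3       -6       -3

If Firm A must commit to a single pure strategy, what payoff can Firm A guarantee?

Row minima: Premium → -2, Standard → -3, Budget → -6.
The best of these is -2.

-2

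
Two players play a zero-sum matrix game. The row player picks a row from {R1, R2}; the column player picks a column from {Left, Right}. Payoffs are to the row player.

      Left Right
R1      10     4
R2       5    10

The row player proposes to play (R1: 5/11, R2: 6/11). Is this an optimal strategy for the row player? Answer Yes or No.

Against Left this mix gives (5/11)·10 + (6/11)·5 = 80/11.
Against Right this mix gives (5/11)·4 + (6/11)·10 = 80/11.
All of the column player's active replies (Left, Right) yield 80/11, and no column does worse for the row player. The mix makes the column player indifferent and guarantees 80/11, so it is optimal.

Yes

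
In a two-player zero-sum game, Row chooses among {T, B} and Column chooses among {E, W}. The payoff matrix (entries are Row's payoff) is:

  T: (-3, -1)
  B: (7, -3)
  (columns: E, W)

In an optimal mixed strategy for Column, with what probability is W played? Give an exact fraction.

5/6

Row minima: T → -3, B → -3; maximin = -3.
Column maxima: E → 7, W → -1; minimax = -1.
-3 ≠ -1, so there is no saddle point; optimal play is mixed.
Let Row play T with probability p. Expected payoff against E: (-3)p + 7(1−p) = −10p + 7; against W: (-1)p + (-3)(1−p) = 2p − 3.
Setting these equal: −10p + 7 = 2p − 3 ⇒ −12p = -10 ⇒ p = 5/6, and the value is (-10)·(5/6) + 7 = -4/3.
For Column: with q = P(E), equating T's and B's payoffs gives −2q − 1 = 10q − 3 ⇒ q = 1/6.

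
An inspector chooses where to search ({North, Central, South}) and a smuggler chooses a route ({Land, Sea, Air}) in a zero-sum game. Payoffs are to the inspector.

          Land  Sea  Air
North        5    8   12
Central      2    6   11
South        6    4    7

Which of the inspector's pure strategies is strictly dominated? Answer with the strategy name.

North gives a strictly higher payoff than Central against every column: 5 > 2, 8 > 6, 12 > 11.
So Central is strictly dominated and the inspector never plays it.

Central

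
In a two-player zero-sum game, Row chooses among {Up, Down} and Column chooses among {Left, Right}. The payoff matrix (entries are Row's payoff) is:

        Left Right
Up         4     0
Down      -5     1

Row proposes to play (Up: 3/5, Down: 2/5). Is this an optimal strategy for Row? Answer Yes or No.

Yes

Against Left this mix gives (3/5)·4 + (2/5)·(-5) = 2/5.
Against Right this mix gives (3/5)·0 + (2/5)·1 = 2/5.
All of Column's active replies (Left, Right) yield 2/5, and no column does worse for Row. The mix makes Column indifferent and guarantees 2/5, so it is optimal.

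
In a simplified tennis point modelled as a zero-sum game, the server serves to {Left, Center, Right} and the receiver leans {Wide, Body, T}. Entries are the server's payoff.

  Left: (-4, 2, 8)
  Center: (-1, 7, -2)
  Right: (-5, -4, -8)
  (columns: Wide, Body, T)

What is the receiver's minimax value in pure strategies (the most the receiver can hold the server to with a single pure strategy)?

-1

Column maxima: Wide → -1, Body → 7, T → 8.
The smallest of these is -1.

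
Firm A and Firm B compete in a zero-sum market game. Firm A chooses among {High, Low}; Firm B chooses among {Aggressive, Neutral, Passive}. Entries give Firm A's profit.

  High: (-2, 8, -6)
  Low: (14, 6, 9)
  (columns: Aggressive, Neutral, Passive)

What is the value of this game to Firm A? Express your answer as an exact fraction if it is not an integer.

Row minima: High → -6, Low → 6; maximin = 6.
Column maxima: Aggressive → 14, Neutral → 8, Passive → 9; minimax = 8.
6 ≠ 8, so there is no saddle point; optimal play is mixed.
Aggressive is strictly dominated by Passive (it gives Firm A strictly more in every row), so Firm B never plays it.
On the remaining 2×2 (High, Low vs Neutral, Passive):
Let Firm A play High with probability p. Expected payoff against Neutral: 8p + 6(1−p) = 2p + 6; against Passive: (-6)p + 9(1−p) = −15p + 9.
Setting these equal: 2p + 6 = −15p + 9 ⇒ 17p = 3 ⇒ p = 3/17, and the value is (2)·(3/17) + 6 = 108/17.
For Firm B: with q = P(Neutral), equating High's and Low's payoffs gives 14q − 6 = −3q + 9 ⇒ q = 15/17.

108/17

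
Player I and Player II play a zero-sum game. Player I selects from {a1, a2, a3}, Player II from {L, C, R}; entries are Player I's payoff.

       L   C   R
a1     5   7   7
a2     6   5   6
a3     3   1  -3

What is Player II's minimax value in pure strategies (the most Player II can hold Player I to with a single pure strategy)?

6

Column maxima: L → 6, C → 7, R → 7.
The smallest of these is 6.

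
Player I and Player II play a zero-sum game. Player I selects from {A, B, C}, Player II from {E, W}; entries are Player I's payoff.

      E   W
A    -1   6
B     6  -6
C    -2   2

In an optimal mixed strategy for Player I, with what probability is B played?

Row minima: A → -1, B → -6, C → -2; maximin = -1.
Column maxima: E → 6, W → 6; minimax = 6.
-1 ≠ 6, so there is no saddle point; optimal play is mixed.
C is strictly dominated by A, so Player I never plays it.
On the remaining 2×2 (A, B vs E, W):
Let Player I play A with probability p. Expected payoff against E: (-1)p + 6(1−p) = −7p + 6; against W: 6p + (-6)(1−p) = 12p − 6.
Setting these equal: −7p + 6 = 12p − 6 ⇒ −19p = -12 ⇒ p = 12/19, and the value is (-7)·(12/19) + 6 = 30/19.
For Player II: with q = P(E), equating A's and B's payoffs gives −7q + 6 = 12q − 6 ⇒ q = 12/19.

7/19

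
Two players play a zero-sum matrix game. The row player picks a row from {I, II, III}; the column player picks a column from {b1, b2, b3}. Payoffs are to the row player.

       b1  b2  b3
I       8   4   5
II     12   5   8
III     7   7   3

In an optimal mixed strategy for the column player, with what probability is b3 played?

2/7

Row minima: I → 4, II → 5, III → 3; maximin = 5.
Column maxima: b1 → 12, b2 → 7, b3 → 8; minimax = 7.
5 ≠ 7, so there is no saddle point; optimal play is mixed.
I is strictly dominated by II, so the row player never plays it.
b1 is strictly dominated by b3 (it gives the row player strictly more in every row), so the column player never plays it.
On the remaining 2×2 (II, III vs b2, b3):
Let the row player play II with probability p. Expected payoff against b2: 5p + 7(1−p) = −2p + 7; against b3: 8p + 3(1−p) = 5p + 3.
Setting these equal: −2p + 7 = 5p + 3 ⇒ −7p = -4 ⇒ p = 4/7, and the value is (-2)·(4/7) + 7 = 41/7.
For the column player: with q = P(b2), equating II's and III's payoffs gives −3q + 8 = 4q + 3 ⇒ q = 5/7.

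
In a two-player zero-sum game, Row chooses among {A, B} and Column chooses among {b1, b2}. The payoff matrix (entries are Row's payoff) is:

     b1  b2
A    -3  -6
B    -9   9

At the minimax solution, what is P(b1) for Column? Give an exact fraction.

Row minima: A → -6, B → -9; maximin = -6.
Column maxima: b1 → -3, b2 → 9; minimax = -3.
-6 ≠ -3, so there is no saddle point; optimal play is mixed.
Let Row play A with probability p. Expected payoff against b1: (-3)p + (-9)(1−p) = 6p − 9; against b2: (-6)p + 9(1−p) = −15p + 9.
Setting these equal: 6p − 9 = −15p + 9 ⇒ 21p = 18 ⇒ p = 6/7, and the value is (6)·(6/7) − 9 = -27/7.
For Column: with q = P(b1), equating A's and B's payoffs gives 3q − 6 = −18q + 9 ⇒ q = 5/7.

5/7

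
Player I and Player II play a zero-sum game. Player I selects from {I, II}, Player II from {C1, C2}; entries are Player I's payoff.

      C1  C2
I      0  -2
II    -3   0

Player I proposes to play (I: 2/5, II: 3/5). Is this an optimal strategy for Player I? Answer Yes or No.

No

Against C1 this mix gives (2/5)·0 + (3/5)·(-3) = -9/5.
Against C2 this mix gives (2/5)·(-2) + (3/5)·0 = -4/5.
Player II will play C1, holding Player I to -9/5. Shifting weight toward the row that does better against C1 would raise this floor (the equalizing mix achieves -6/5 against both C1 and C2), so the proposed strategy is not optimal.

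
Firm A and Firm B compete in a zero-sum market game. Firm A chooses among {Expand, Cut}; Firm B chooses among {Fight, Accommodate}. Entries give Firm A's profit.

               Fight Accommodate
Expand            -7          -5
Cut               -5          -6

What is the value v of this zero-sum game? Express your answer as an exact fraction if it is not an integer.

-17/3

Row minima: Expand → -7, Cut → -6; maximin = -6.
Column maxima: Fight → -5, Accommodate → -5; minimax = -5.
-6 ≠ -5, so there is no saddle point; optimal play is mixed.
Let Firm A play Expand with probability p. Expected payoff against Fight: (-7)p + (-5)(1−p) = −2p − 5; against Accommodate: (-5)p + (-6)(1−p) = p − 6.
Setting these equal: −2p − 5 = p − 6 ⇒ −3p = -1 ⇒ p = 1/3, and the value is (-2)·(1/3) − 5 = -17/3.
For Firm B: with q = P(Fight), equating Expand's and Cut's payoffs gives −2q − 5 = q − 6 ⇒ q = 1/3.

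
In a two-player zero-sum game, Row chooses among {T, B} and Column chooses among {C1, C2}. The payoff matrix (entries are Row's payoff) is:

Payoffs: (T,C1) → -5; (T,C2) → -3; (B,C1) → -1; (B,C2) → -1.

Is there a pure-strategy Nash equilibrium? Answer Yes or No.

Yes

Row minima: T → -5, B → -1; maximin = -1.
Column maxima: C1 → -1, C2 → -1; minimax = -1.
maximin = minimax = -1, so a saddle point exists.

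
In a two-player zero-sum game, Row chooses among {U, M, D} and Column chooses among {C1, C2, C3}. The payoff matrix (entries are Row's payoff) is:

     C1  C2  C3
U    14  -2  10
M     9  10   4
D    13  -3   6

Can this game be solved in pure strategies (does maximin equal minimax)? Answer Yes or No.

No

Row minima: U → -2, M → 4, D → -3; maximin = 4.
Column maxima: C1 → 14, C2 → 10, C3 → 10; minimax = 10.
4 ≠ 10, so no pure-strategy equilibrium exists.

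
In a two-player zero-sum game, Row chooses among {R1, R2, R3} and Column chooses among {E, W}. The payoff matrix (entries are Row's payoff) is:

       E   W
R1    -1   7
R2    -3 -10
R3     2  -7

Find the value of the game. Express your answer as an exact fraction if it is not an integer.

Row minima: R1 → -1, R2 → -10, R3 → -7; maximin = -1.
Column maxima: E → 2, W → 7; minimax = 2.
-1 ≠ 2, so there is no saddle point; optimal play is mixed.
R2 is strictly dominated by R1, so Row never plays it.
On the remaining 2×2 (R1, R3 vs E, W):
Let Row play R1 with probability p. Expected payoff against E: (-1)p + 2(1−p) = −3p + 2; against W: 7p + (-7)(1−p) = 14p − 7.
Setting these equal: −3p + 2 = 14p − 7 ⇒ −17p = -9 ⇒ p = 9/17, and the value is (-3)·(9/17) + 2 = 7/17.
For Column: with q = P(E), equating R1's and R3's payoffs gives −8q + 7 = 9q − 7 ⇒ q = 14/17.

7/17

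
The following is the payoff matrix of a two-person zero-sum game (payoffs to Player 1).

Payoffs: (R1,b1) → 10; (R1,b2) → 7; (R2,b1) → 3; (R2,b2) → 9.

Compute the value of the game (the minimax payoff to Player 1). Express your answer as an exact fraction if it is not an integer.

Row minima: R1 → 7, R2 → 3; maximin = 7.
Column maxima: b1 → 10, b2 → 9; minimax = 9.
7 ≠ 9, so there is no saddle point; optimal play is mixed.
Let Player 1 play R1 with probability p. Expected payoff against b1: 10p + 3(1−p) = 7p + 3; against b2: 7p + 9(1−p) = −2p + 9.
Setting these equal: 7p + 3 = −2p + 9 ⇒ 9p = 6 ⇒ p = 2/3, and the value is (7)·(2/3) + 3 = 23/3.
For Player 2: with q = P(b1), equating R1's and R2's payoffs gives 3q + 7 = −6q + 9 ⇒ q = 2/9.

23/3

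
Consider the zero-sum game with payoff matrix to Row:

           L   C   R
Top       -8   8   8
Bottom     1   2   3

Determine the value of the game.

1

Row minima: Top → -8, Bottom → 1; maximin = 1.
Column maxima: L → 1, C → 8, R → 8; minimax = 1.
Since maximin = minimax = 1, there is a saddle point and the value is 1.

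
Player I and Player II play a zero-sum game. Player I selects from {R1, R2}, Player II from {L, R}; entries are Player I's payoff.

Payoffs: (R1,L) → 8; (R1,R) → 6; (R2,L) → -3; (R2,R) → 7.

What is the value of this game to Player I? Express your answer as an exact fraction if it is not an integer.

Row minima: R1 → 6, R2 → -3; maximin = 6.
Column maxima: L → 8, R → 7; minimax = 7.
6 ≠ 7, so there is no saddle point; optimal play is mixed.
Let Player I play R1 with probability p. Expected payoff against L: 8p + (-3)(1−p) = 11p − 3; against R: 6p + 7(1−p) = −p + 7.
Setting these equal: 11p − 3 = −p + 7 ⇒ 12p = 10 ⇒ p = 5/6, and the value is (11)·(5/6) − 3 = 37/6.
For Player II: with q = P(L), equating R1's and R2's payoffs gives 2q + 6 = −10q + 7 ⇒ q = 1/12.

37/6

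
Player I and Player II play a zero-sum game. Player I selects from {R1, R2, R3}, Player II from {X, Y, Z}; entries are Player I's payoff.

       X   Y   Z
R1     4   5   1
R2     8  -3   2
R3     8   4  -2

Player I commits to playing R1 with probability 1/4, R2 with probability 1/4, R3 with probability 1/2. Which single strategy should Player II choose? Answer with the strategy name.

If Player II plays X, Player I's expected payoff is (1/4)·4 + (1/4)·8 + (1/2)·8 = 7.
If Player II plays Y, Player I's expected payoff is (1/4)·5 + (1/4)·(-3) + (1/2)·4 = 5/2.
If Player II plays Z, Player I's expected payoff is (1/4)·1 + (1/4)·2 + (1/2)·(-2) = -1/4.
Player II minimizes Player I's payoff; the smallest is -1/4, so the best response is Z.

Z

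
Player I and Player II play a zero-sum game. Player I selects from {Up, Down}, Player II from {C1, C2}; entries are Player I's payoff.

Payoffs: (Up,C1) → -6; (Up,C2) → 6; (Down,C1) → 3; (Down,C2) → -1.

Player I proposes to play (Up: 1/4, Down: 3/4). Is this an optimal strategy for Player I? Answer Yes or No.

Against C1 this mix gives (1/4)·(-6) + (3/4)·3 = 3/4.
Against C2 this mix gives (1/4)·6 + (3/4)·(-1) = 3/4.
All of Player II's active replies (C1, C2) yield 3/4, and no column does worse for Player I. The mix makes Player II indifferent and guarantees 3/4, so it is optimal.

Yes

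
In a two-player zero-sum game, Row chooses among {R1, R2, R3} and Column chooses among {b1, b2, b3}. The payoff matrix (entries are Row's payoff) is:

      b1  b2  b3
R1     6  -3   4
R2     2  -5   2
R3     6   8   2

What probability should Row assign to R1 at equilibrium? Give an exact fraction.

Row minima: R1 → -3, R2 → -5, R3 → 2; maximin = 2.
Column maxima: b1 → 6, b2 → 8, b3 → 4; minimax = 4.
2 ≠ 4, so there is no saddle point; optimal play is mixed.
R2 is strictly dominated by R1, so Row never plays it.
With R2 eliminated, b1 is strictly dominated by b3 (it gives Row strictly more in every remaining row), so Column never plays it.
On the remaining 2×2 (R1, R3 vs b2, b3):
Let Row play R1 with probability p. Expected payoff against b2: (-3)p + 8(1−p) = −11p + 8; against b3: 4p + 2(1−p) = 2p + 2.
Setting these equal: −11p + 8 = 2p + 2 ⇒ −13p = -6 ⇒ p = 6/13, and the value is (-11)·(6/13) + 8 = 38/13.
For Column: with q = P(b2), equating R1's and R3's payoffs gives −7q + 4 = 6q + 2 ⇒ q = 2/13.

6/13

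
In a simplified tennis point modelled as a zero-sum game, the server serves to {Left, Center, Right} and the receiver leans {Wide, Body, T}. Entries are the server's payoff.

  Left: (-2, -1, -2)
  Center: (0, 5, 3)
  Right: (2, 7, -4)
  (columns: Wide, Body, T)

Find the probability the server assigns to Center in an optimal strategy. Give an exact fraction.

Row minima: Left → -2, Center → 0, Right → -4; maximin = 0.
Column maxima: Wide → 2, Body → 7, T → 3; minimax = 2.
0 ≠ 2, so there is no saddle point; optimal play is mixed.
Left is strictly dominated by Center, so the server never plays it.
Body is strictly dominated by Wide (it gives the server strictly more in every row), so the receiver never plays it.
On the remaining 2×2 (Center, Right vs Wide, T):
Let the server play Center with probability p. Expected payoff against Wide: 0p + 2(1−p) = −2p + 2; against T: 3p + (-4)(1−p) = 7p − 4.
Setting these equal: −2p + 2 = 7p − 4 ⇒ −9p = -6 ⇒ p = 2/3, and the value is (-2)·(2/3) + 2 = 2/3.
For the receiver: with q = P(Wide), equating Center's and Right's payoffs gives −3q + 3 = 6q − 4 ⇒ q = 7/9.

2/3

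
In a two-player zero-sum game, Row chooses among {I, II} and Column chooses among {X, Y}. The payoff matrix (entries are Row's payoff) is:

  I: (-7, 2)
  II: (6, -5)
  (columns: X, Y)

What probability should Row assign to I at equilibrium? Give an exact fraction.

11/20

Row minima: I → -7, II → -5; maximin = -5.
Column maxima: X → 6, Y → 2; minimax = 2.
-5 ≠ 2, so there is no saddle point; optimal play is mixed.
Let Row play I with probability p. Expected payoff against X: (-7)p + 6(1−p) = −13p + 6; against Y: 2p + (-5)(1−p) = 7p − 5.
Setting these equal: −13p + 6 = 7p − 5 ⇒ −20p = -11 ⇒ p = 11/20, and the value is (-13)·(11/20) + 6 = -23/20.
For Column: with q = P(X), equating I's and II's payoffs gives −9q + 2 = 11q − 5 ⇒ q = 7/20.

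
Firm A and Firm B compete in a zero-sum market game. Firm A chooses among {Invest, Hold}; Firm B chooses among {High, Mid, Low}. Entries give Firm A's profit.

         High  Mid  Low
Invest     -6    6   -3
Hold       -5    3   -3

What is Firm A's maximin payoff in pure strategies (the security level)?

-5

Row minima: Invest → -6, Hold → -5.
The best of these is -5.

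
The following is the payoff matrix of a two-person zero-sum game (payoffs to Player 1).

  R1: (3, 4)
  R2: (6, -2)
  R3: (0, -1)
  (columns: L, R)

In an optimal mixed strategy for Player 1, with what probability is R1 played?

Row minima: R1 → 3, R2 → -2, R3 → -1; maximin = 3.
Column maxima: L → 6, R → 4; minimax = 4.
3 ≠ 4, so there is no saddle point; optimal play is mixed.
R3 is strictly dominated by R1, so Player 1 never plays it.
On the remaining 2×2 (R1, R2 vs L, R):
Let Player 1 play R1 with probability p. Expected payoff against L: 3p + 6(1−p) = −3p + 6; against R: 4p + (-2)(1−p) = 6p − 2.
Setting these equal: −3p + 6 = 6p − 2 ⇒ −9p = -8 ⇒ p = 8/9, and the value is (-3)·(8/9) + 6 = 10/3.
For Player 2: with q = P(L), equating R1's and R2's payoffs gives −q + 4 = 8q − 2 ⇒ q = 2/3.

8/9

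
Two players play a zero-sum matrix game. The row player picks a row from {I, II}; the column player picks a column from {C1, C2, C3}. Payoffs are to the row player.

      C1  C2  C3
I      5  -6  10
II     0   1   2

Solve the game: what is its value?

5/12

Row minima: I → -6, II → 0; maximin = 0.
Column maxima: C1 → 5, C2 → 1, C3 → 10; minimax = 1.
0 ≠ 1, so there is no saddle point; optimal play is mixed.
C3 is strictly dominated by C1 (it gives the row player strictly more in every row), so the column player never plays it.
On the remaining 2×2 (I, II vs C1, C2):
Let the row player play I with probability p. Expected payoff against C1: 5p + 0(1−p) = 5p; against C2: (-6)p + 1(1−p) = −7p + 1.
Setting these equal: 5p = −7p + 1 ⇒ 12p = 1 ⇒ p = 1/12, and the value is (5)·(1/12) = 5/12.
For the column player: with q = P(C1), equating I's and II's payoffs gives 11q − 6 = −q + 1 ⇒ q = 7/12.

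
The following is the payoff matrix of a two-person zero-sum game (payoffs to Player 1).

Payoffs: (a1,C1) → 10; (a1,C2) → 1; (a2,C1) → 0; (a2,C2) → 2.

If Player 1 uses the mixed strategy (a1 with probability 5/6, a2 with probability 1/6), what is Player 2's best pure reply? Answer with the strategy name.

If Player 2 plays C1, Player 1's expected payoff is (5/6)·10 + (1/6)·0 = 25/3.
If Player 2 plays C2, Player 1's expected payoff is (5/6)·1 + (1/6)·2 = 7/6.
Player 2 minimizes Player 1's payoff; the smallest is 7/6, so the best response is C2.

C2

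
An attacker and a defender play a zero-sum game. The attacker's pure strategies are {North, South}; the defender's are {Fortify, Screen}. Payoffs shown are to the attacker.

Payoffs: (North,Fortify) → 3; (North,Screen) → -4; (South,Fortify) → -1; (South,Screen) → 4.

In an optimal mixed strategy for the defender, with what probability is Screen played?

Row minima: North → -4, South → -1; maximin = -1.
Column maxima: Fortify → 3, Screen → 4; minimax = 3.
-1 ≠ 3, so there is no saddle point; optimal play is mixed.
Let the attacker play North with probability p. Expected payoff against Fortify: 3p + (-1)(1−p) = 4p − 1; against Screen: (-4)p + 4(1−p) = −8p + 4.
Setting these equal: 4p − 1 = −8p + 4 ⇒ 12p = 5 ⇒ p = 5/12, and the value is (4)·(5/12) − 1 = 2/3.
For the defender: with q = P(Fortify), equating North's and South's payoffs gives 7q − 4 = −5q + 4 ⇒ q = 2/3.

1/3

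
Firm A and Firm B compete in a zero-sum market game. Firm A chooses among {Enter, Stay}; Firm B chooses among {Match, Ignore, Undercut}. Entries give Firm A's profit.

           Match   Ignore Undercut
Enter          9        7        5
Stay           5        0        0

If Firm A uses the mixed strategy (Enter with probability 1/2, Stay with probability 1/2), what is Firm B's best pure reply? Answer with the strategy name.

If Firm B plays Match, Firm A's expected payoff is (1/2)·9 + (1/2)·5 = 7.
If Firm B plays Ignore, Firm A's expected payoff is (1/2)·7 + (1/2)·0 = 7/2.
If Firm B plays Undercut, Firm A's expected payoff is (1/2)·5 + (1/2)·0 = 5/2.
Firm B minimizes Firm A's payoff; the smallest is 5/2, so the best response is Undercut.

Undercut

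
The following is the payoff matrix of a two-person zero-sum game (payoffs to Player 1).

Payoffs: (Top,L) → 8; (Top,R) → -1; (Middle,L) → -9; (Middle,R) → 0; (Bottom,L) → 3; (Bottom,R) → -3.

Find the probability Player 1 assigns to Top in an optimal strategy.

Row minima: Top → -1, Middle → -9, Bottom → -3; maximin = -1.
Column maxima: L → 8, R → 0; minimax = 0.
-1 ≠ 0, so there is no saddle point; optimal play is mixed.
Bottom is strictly dominated by Top, so Player 1 never plays it.
On the remaining 2×2 (Top, Middle vs L, R):
Let Player 1 play Top with probability p. Expected payoff against L: 8p + (-9)(1−p) = 17p − 9; against R: (-1)p + 0(1−p) = −p.
Setting these equal: 17p − 9 = −p ⇒ 18p = 9 ⇒ p = 1/2, and the value is (17)·(1/2) − 9 = -1/2.
For Player 2: with q = P(L), equating Top's and Middle's payoffs gives 9q − 1 = −9q ⇒ q = 1/18.

1/2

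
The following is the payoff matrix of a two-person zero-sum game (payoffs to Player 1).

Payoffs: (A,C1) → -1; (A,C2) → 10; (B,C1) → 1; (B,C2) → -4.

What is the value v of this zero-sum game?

Row minima: A → -1, B → -4; maximin = -1.
Column maxima: C1 → 1, C2 → 10; minimax = 1.
-1 ≠ 1, so there is no saddle point; optimal play is mixed.
Let Player 1 play A with probability p. Expected payoff against C1: (-1)p + 1(1−p) = −2p + 1; against C2: 10p + (-4)(1−p) = 14p − 4.
Setting these equal: −2p + 1 = 14p − 4 ⇒ −16p = -5 ⇒ p = 5/16, and the value is (-2)·(5/16) + 1 = 3/8.
For Player 2: with q = P(C1), equating A's and B's payoffs gives −11q + 10 = 5q − 4 ⇒ q = 7/8.

3/8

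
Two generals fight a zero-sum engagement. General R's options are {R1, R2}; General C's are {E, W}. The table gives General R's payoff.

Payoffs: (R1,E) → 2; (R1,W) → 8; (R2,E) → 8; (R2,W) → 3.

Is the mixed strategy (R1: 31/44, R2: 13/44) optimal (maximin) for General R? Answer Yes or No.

No

Against E this mix gives (31/44)·2 + (13/44)·8 = 83/22.
Against W this mix gives (31/44)·8 + (13/44)·3 = 287/44.
General C will play E, holding General R to 83/22. Shifting weight toward the row that does better against E would raise this floor (the equalizing mix achieves 58/11 against both E and W), so the proposed strategy is not optimal.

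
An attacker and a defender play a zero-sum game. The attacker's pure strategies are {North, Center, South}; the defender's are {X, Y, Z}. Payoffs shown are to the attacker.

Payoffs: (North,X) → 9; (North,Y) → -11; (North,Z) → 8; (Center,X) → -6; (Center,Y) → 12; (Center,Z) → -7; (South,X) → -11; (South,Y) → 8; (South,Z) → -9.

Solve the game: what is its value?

1/2

Row minima: North → -11, Center → -7, South → -11; maximin = -7.
Column maxima: X → 9, Y → 12, Z → 8; minimax = 8.
-7 ≠ 8, so there is no saddle point; optimal play is mixed.
South is strictly dominated by Center, so the attacker never plays it.
With South eliminated, X is strictly dominated by Z (it gives the attacker strictly more in every remaining row), so the defender never plays it.
On the remaining 2×2 (North, Center vs Y, Z):
Let the attacker play North with probability p. Expected payoff against Y: (-11)p + 12(1−p) = −23p + 12; against Z: 8p + (-7)(1−p) = 15p − 7.
Setting these equal: −23p + 12 = 15p − 7 ⇒ −38p = -19 ⇒ p = 1/2, and the value is (-23)·(1/2) + 12 = 1/2.
For the defender: with q = P(Y), equating North's and Center's payoffs gives −19q + 8 = 19q − 7 ⇒ q = 15/38.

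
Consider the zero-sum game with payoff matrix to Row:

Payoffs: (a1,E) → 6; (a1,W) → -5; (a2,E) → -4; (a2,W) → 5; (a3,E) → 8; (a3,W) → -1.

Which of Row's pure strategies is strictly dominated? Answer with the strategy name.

a3 gives a strictly higher payoff than a1 against every column: 8 > 6, -1 > -5.
So a1 is strictly dominated and Row never plays it.

a1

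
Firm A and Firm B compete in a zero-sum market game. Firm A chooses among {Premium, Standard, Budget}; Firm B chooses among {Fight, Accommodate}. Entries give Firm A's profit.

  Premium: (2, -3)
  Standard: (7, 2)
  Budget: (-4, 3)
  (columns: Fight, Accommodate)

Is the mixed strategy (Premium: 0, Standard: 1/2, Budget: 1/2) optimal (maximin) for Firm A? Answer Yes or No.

No

Against Fight this mix gives (1/2)·7 + (1/2)·(-4) = 3/2.
Against Accommodate this mix gives (1/2)·2 + (1/2)·3 = 5/2.
Firm B will play Fight, holding Firm A to 3/2. Shifting weight toward the row that does better against Fight would raise this floor (the equalizing mix achieves 29/12 against both Fight and Accommodate), so the proposed strategy is not optimal.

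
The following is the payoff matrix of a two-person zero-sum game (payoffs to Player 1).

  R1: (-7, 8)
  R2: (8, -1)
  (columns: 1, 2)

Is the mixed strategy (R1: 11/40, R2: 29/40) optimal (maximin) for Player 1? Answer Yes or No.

Against 1 this mix gives (11/40)·(-7) + (29/40)·8 = 31/8.
Against 2 this mix gives (11/40)·8 + (29/40)·(-1) = 59/40.
Player 2 will play 2, holding Player 1 to 59/40. Shifting weight toward the row that does better against 2 would raise this floor (the equalizing mix achieves 19/8 against both 2 and 1), so the proposed strategy is not optimal.

No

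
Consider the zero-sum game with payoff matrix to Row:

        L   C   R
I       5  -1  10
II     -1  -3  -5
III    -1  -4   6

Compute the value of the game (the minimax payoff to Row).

-1

Row minima: I → -1, II → -5, III → -4; maximin = -1.
Column maxima: L → 5, C → -1, R → 10; minimax = -1.
Since maximin = minimax = -1, there is a saddle point and the value is -1.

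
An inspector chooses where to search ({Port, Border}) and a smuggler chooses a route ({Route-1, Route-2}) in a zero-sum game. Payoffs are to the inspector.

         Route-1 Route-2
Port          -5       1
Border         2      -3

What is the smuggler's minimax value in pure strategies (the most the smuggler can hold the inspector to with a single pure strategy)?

1

Column maxima: Route-1 → 2, Route-2 → 1.
The smallest of these is 1.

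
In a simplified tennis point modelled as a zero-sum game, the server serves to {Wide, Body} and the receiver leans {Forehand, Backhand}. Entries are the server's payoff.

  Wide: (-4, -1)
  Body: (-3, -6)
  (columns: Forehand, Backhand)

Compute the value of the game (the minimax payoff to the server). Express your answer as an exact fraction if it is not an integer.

Row minima: Wide → -4, Body → -6; maximin = -4.
Column maxima: Forehand → -3, Backhand → -1; minimax = -3.
-4 ≠ -3, so there is no saddle point; optimal play is mixed.
Let the server play Wide with probability p. Expected payoff against Forehand: (-4)p + (-3)(1−p) = −p − 3; against Backhand: (-1)p + (-6)(1−p) = 5p − 6.
Setting these equal: −p − 3 = 5p − 6 ⇒ −6p = -3 ⇒ p = 1/2, and the value is (-1)·(1/2) − 3 = -7/2.
For the receiver: with q = P(Forehand), equating Wide's and Body's payoffs gives −3q − 1 = 3q − 6 ⇒ q = 5/6.

-7/2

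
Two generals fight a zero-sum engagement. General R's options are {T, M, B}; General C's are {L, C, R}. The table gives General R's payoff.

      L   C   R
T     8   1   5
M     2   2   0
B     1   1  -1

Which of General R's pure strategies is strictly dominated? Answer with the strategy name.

B

M gives a strictly higher payoff than B against every column: 2 > 1, 2 > 1, 0 > -1.
So B is strictly dominated and General R never plays it.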